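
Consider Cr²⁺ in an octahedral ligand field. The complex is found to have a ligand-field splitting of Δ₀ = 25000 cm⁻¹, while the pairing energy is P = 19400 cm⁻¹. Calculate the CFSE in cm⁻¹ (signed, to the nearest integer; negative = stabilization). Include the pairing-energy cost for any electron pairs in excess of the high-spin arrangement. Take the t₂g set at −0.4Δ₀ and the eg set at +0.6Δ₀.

-20600

Group 6 minus oxidation state +2 gives a d⁴ configuration for Cr²⁺.
Since Δ₀ = 25000 cm⁻¹ > P = 19400 cm⁻¹, the complex adopts the low-spin configuration.
Filling d⁴ accordingly: t₂g⁴ eg⁰.
Orbital CFSE = -1.6Δ₀ = -1.6 × 25000 = -40000 cm⁻¹.
Excess pairs vs high-spin: 1 − 0 = 1; pairing cost = +19400 cm⁻¹.
Net CFSE = -40000 + 19400 = -20600 cm⁻¹.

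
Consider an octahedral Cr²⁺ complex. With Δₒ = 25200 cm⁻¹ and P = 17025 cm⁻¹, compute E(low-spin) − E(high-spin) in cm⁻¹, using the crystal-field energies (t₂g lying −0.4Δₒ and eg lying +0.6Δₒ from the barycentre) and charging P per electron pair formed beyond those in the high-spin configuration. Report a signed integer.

Cr²⁺: group 6, so d-count = 6 − 2 = 4.
High-spin d⁴ fills as t₂g³ eg¹ with CFSE 3(−0.4) + 1(+0.6) = -0.6Δₒ = -15120 cm⁻¹.
For low-spin the configuration is t₂g⁴ eg⁰: orbital energy -1.6 × 25200 = -40320 cm⁻¹, and 1 additional pair relative to high-spin adds 17025 cm⁻¹, giving -23295 cm⁻¹.
Thus E(LS) − E(HS) = -8175 cm⁻¹.

-8175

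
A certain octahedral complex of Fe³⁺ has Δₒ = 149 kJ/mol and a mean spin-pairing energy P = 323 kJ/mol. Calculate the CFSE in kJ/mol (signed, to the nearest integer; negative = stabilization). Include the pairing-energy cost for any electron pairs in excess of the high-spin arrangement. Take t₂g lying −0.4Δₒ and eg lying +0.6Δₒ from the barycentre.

0

Fe is in group 8, so Fe³⁺ is d⁵ (8 − 3 = 5).
With Δₒ < P the complex is high-spin.
That gives t₂g³ eg².
Orbital CFSE = 0.0Δₒ = 0.0 × 149 = 0 kJ/mol.
High-spin has no excess pairs, so no pairing correction applies.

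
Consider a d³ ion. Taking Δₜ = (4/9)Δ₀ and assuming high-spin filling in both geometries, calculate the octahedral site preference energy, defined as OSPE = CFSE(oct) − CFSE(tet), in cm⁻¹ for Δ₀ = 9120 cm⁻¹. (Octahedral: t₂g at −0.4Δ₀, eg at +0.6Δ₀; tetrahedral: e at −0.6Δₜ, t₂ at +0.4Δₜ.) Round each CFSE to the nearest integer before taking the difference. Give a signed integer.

-7701

Octahedral (high-spin): t2g^3 e_g^0, CFSE = 3(−0.4) + 0(+0.6) = -1.2Δ₀ = -1.2 × 9120 = -10944 cm⁻¹.
Tetrahedral: e^2 t2^1, CFSE = 2(−0.6) + 1(+0.4) = -0.8Δₜ = -0.8 × (4/9) × 9120 = -3243 cm⁻¹.
OSPE = CFSE(oct) − CFSE(tet) = -10944 − (-3243) = -7701 cm⁻¹.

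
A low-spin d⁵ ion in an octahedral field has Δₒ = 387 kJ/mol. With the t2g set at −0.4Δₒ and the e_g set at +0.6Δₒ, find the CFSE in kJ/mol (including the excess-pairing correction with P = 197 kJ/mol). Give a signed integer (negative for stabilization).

The d⁵ electrons fill as t2g^5 e_g^0.
CFSE(orbital) = 5×(-0.4Δₒ) + 0×(0.6Δₒ) = -2.0Δₒ; with Δₒ = 387 kJ/mol that is -774 kJ/mol.
Relative to high-spin t2g^3 e_g^2 (0 paired), the low-spin configuration has 2 additional pairs, contributing +2 × 197 = +394 kJ/mol.
Net CFSE = -774 + 394 = -380 kJ/mol.

-380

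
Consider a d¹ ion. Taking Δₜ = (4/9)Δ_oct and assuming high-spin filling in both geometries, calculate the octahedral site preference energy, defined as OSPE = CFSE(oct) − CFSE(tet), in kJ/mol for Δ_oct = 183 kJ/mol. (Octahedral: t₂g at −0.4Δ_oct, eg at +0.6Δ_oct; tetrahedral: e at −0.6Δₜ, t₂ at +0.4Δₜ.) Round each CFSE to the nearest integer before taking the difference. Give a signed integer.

-24

In an octahedral site d¹ (HS) is t2g^1 e_g^0, giving CFSE(oct) = -0.4Δ_oct = -73 kJ/mol.
In a tetrahedral site the filling is e^1 t2^0: CFSE(tet) = -0.6Δₜ = -0.6 × (4/9)(183) = -49 kJ/mol.
OSPE = -73 − (-49) = -24 kJ/mol.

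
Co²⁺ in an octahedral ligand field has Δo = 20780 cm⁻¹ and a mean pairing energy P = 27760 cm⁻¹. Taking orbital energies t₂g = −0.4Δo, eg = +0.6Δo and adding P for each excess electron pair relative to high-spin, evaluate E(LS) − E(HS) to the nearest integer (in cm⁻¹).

Co sits in group 9; removing 2 electrons leaves Co²⁺ with 9 − 2 = 7 d electrons.
In the high-spin limit (t₂g⁵ eg²) the orbital term is -0.8Δo = -16624 cm⁻¹, with no excess pairing.
Low-spin: t₂g⁶ eg¹, orbital CFSE = -1.8Δo = -37404 cm⁻¹; plus 1 excess pair × P = +27760 cm⁻¹; total -9644 cm⁻¹.
Thus E(LS) − E(HS) = 6980 cm⁻¹.

6980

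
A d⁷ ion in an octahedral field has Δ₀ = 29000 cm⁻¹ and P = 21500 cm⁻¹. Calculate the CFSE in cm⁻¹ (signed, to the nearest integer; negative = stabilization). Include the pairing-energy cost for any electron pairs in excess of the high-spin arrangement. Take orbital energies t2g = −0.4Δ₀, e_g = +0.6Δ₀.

Δ₀ > P, so pairing is preferred: the ground state is low-spin.
That gives t2g^6 e_g^1.
Orbital CFSE = -1.8Δ₀ = -1.8 × 29000 = -52200 cm⁻¹.
Excess pairs vs high-spin: 3 − 2 = 1; pairing cost = +21500 cm⁻¹.
Net CFSE = -52200 + 21500 = -30700 cm⁻¹.

-30700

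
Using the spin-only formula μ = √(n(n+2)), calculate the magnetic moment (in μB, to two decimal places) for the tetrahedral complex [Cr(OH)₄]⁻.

Each OH⁻ contributes -1; 4 × (-1) = -4. With overall charge -1, Cr is in the +3 oxidation state.
Cr is in group 6, so Cr³⁺ is d³ (6 − 3 = 3).
With tetrahedral geometry the complex is necessarily high-spin.
Configuration: e^2 t2^1 → 3 unpaired electrons.
μ(spin-only) = √[3(3+2)] = √15 ≈ 3.87 μB.

3.87 μB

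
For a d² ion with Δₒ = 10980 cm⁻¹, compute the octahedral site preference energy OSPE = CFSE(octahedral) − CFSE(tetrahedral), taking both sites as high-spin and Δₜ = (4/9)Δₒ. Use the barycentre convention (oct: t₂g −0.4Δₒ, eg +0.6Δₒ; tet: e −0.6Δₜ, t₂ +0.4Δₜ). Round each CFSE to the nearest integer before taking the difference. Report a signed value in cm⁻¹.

-2928

Octahedral (high-spin): t2g^2 e_g^0, CFSE = 2(−0.4) + 0(+0.6) = -0.8Δₒ = -0.8 × 10980 = -8784 cm⁻¹.
Tetrahedral e^2 t2^0 gives -1.2Δₜ = -1.2 × (4/9) × 10980 = -5856 cm⁻¹.
Subtracting, OSPE = -8784 − (-5856) = -2928 cm⁻¹.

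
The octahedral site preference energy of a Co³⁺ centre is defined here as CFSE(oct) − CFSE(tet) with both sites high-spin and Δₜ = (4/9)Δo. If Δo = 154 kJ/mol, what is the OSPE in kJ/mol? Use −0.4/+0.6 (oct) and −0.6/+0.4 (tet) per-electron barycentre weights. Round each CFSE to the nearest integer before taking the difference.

Co is in group 9, so Co³⁺ is d⁶ (9 − 3 = 6).
Octahedral (high-spin): t₂g⁴ eg², CFSE = 4(−0.4) + 2(+0.6) = -0.4Δo = -0.4 × 154 = -62 kJ/mol.
Tetrahedral e³ t₂³ gives -0.6Δₜ = -0.6 × (4/9) × 154 = -41 kJ/mol.
OSPE = -62 − (-41) = -21 kJ/mol.

-21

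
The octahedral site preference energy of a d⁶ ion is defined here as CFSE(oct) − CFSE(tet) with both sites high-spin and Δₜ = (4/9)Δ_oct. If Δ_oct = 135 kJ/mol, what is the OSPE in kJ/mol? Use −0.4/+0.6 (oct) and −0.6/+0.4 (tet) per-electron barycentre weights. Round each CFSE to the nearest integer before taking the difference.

-18

Octahedral (high-spin): t2g^4 e_g^2, CFSE = 4(−0.4) + 2(+0.6) = -0.4Δ_oct = -0.4 × 135 = -54 kJ/mol.
In a tetrahedral site the filling is e^3 t2^3: CFSE(tet) = -0.6Δₜ = -0.6 × (4/9)(135) = -36 kJ/mol.
OSPE = CFSE(oct) − CFSE(tet) = -54 − (-36) = -18 kJ/mol.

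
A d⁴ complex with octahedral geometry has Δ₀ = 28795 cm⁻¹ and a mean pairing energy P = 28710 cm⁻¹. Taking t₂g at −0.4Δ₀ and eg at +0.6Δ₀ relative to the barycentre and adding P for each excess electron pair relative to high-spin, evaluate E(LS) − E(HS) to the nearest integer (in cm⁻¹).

-85

High-spin d⁴ fills as t₂g³ eg¹ with CFSE 3(−0.4) + 1(+0.6) = -0.6Δ₀ = -17277 cm⁻¹.
Low-spin: t₂g⁴ eg⁰, orbital CFSE = -1.6Δ₀ = -46072 cm⁻¹; plus 1 excess pair × P = +28710 cm⁻¹; total -17362 cm⁻¹.
The difference is -17362 − (-17277) = -85 cm⁻¹, so low-spin lies lower.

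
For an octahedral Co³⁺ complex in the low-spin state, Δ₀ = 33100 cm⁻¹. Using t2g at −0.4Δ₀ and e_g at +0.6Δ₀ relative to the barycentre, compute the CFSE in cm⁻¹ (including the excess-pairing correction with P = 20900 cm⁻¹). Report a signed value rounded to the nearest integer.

-37640

Co³⁺: group 9, so d-count = 9 − 3 = 6.
Electron filling gives t2g^6 e_g^0.
Orbital CFSE = 6(-0.4) + 0(0.6) = -2.4Δ₀ = -2.4 × 33100 = -79440 cm⁻¹.
High-spin d⁶ would be t2g^4 e_g^2 with 1 pair; low-spin has 3, so 2 excess pairs cost +2P = +41800 cm⁻¹.
Combining: -79440 + 41800 = -37640 cm⁻¹.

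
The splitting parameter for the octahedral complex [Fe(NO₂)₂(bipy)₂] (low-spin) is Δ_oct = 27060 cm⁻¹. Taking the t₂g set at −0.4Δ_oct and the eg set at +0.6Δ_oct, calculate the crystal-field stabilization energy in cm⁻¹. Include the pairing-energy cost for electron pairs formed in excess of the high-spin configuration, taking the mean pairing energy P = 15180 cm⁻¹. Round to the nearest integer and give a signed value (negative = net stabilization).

-34584

Ligand charges: 2×(-1) from NO₂⁻ and 2×(+0) from bipy sum to -2; with overall charge +0, Fe is +2.
Fe sits in group 8; removing 2 electrons leaves Fe²⁺ with 8 − 2 = 6 d electrons.
The d⁶ electrons fill as t₂g⁶ eg⁰.
The orbital stabilization is -2.4Δ_oct = -2.4 × 27060 = -64944 cm⁻¹.
Relative to high-spin t₂g⁴ eg² (1 paired), the low-spin configuration has 2 additional pairs, contributing +2 × 15180 = +30360 cm⁻¹.
Overall CFSE = -64944 + 30360 = -34584 cm⁻¹.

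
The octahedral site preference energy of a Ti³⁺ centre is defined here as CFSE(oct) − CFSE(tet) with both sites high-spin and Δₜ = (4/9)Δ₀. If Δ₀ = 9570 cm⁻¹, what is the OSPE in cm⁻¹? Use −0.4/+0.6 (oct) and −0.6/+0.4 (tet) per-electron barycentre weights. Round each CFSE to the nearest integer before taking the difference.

-1276

Group 4 minus oxidation state +3 gives a d¹ configuration for Ti³⁺.
Octahedral high-spin t2g^1 e_g^0: CFSE = -0.4 × 9570 = -3828 cm⁻¹.
In a tetrahedral site the filling is e^1 t2^0: CFSE(tet) = -0.6Δₜ = -0.6 × (4/9)(9570) = -2552 cm⁻¹.
Subtracting, OSPE = -3828 − (-2552) = -1276 cm⁻¹.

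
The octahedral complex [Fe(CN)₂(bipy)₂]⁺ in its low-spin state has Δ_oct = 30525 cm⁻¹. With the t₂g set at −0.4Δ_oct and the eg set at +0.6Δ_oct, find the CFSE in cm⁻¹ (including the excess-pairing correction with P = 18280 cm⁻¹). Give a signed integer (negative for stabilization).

Ligand charges: 2×(-1) from CN⁻ and 2×(+0) from bipy sum to -2; with overall charge +1, Fe is +3.
Fe sits in group 8; removing 3 electrons leaves Fe³⁺ with 8 − 3 = 5 d electrons.
The d⁵ electrons fill as t₂g⁵ eg⁰.
Orbital CFSE = 5(-0.4) + 0(0.6) = -2.0Δ_oct = -2.0 × 30525 = -61050 cm⁻¹.
Pairing penalty: 2 pairs vs 0 in the high-spin reference → 2 extra × P = 36560 cm⁻¹.
Net CFSE = -61050 + 36560 = -24490 cm⁻¹.

-24490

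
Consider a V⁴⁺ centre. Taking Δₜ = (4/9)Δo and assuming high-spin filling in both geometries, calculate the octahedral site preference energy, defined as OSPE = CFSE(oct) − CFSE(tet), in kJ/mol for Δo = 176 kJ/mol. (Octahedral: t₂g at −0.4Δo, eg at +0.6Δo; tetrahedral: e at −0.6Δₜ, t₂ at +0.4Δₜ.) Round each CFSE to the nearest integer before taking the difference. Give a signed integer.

-23

V⁴⁺: group 5, so d-count = 5 − 4 = 1.
In an octahedral site d¹ (HS) is t₂g¹ eg⁰, giving CFSE(oct) = -0.4Δo = -70 kJ/mol.
Tetrahedral e¹ t₂⁰ gives -0.6Δₜ = -0.6 × (4/9) × 176 = -47 kJ/mol.
OSPE = CFSE(oct) − CFSE(tet) = -70 − (-47) = -23 kJ/mol.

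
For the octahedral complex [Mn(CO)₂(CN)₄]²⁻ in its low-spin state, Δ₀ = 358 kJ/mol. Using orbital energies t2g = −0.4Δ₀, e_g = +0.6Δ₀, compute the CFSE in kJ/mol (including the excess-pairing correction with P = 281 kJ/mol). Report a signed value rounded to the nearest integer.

-154

Ligand charges: 2×(+0) from CO and 4×(-1) from CN⁻ sum to -4; with overall charge -2, Mn is +2.
Mn sits in group 7; removing 2 electrons leaves Mn²⁺ with 7 − 2 = 5 d electrons.
Electron filling gives t2g^5 e_g^0.
CFSE(orbital) = 5×(-0.4Δ₀) + 0×(0.6Δ₀) = -2.0Δ₀; with Δ₀ = 358 kJ/mol that is -716 kJ/mol.
High-spin d⁵ would be t2g^3 e_g^2 with 0 pairs; low-spin has 2, so 2 excess pairs cost +2P = +562 kJ/mol.
Net CFSE = -716 + 562 = -154 kJ/mol.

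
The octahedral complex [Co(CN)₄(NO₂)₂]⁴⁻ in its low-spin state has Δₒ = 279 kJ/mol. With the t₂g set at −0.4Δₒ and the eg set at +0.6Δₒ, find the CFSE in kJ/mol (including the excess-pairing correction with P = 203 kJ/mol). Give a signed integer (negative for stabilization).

Ligand charges: 4×(-1) from CN⁻ and 2×(-1) from NO₂⁻ sum to -6; with overall charge -4, Co is +2.
Co sits in group 9; removing 2 electrons leaves Co²⁺ with 9 − 2 = 7 d electrons.
Electron filling gives t₂g⁶ eg¹.
CFSE(orbital) = 6×(-0.4Δₒ) + 1×(0.6Δₒ) = -1.8Δₒ; with Δₒ = 279 kJ/mol that is -502 kJ/mol.
Relative to high-spin t₂g⁵ eg² (2 paired), the low-spin configuration has 1 additional pair, contributing +1 × 203 = +203 kJ/mol.
Combining: -502 + 203 = -299 kJ/mol.

-299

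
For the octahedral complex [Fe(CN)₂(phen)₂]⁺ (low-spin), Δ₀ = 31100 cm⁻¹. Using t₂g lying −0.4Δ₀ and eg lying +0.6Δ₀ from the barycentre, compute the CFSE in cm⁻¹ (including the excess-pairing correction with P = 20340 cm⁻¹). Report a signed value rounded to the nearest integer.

Ligand charges: 2×(-1) from CN⁻ and 2×(+0) from phen sum to -2; with overall charge +1, Fe is +3.
Group 8 minus oxidation state +3 gives a d⁵ configuration for Fe³⁺.
Configuration: t₂g⁵ eg⁰.
The orbital stabilization is -2.0Δ₀ = -2.0 × 31100 = -62200 cm⁻¹.
High-spin d⁵ would be t₂g³ eg² with 0 pairs; low-spin has 2, so 2 excess pairs cost +2P = +40680 cm⁻¹.
Net CFSE = -62200 + 40680 = -21520 cm⁻¹.

-21520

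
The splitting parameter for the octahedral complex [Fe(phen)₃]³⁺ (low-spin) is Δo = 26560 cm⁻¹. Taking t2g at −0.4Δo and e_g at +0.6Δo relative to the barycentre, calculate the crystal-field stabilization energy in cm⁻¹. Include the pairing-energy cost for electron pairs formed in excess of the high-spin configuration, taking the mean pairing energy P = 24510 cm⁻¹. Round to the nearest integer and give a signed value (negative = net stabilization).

-4100

phen is neutral, so the +3 overall charge sits on Fe: oxidation state +3.
Fe sits in group 8; removing 3 electrons leaves Fe³⁺ with 8 − 3 = 5 d electrons.
Configuration: t2g^5 e_g^0.
The orbital stabilization is -2.0Δo = -2.0 × 26560 = -53120 cm⁻¹.
Relative to high-spin t2g^3 e_g^2 (0 paired), the low-spin configuration has 2 additional pairs, contributing +2 × 24510 = +49020 cm⁻¹.
Combining: -53120 + 49020 = -4100 cm⁻¹.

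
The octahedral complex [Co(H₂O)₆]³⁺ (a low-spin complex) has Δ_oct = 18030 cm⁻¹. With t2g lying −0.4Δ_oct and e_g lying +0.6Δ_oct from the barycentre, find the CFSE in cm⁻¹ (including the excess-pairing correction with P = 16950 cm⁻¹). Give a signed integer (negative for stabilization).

-9372

H₂O is neutral, so the +3 overall charge sits on Co: oxidation state +3.
Co is in group 9, so Co³⁺ is d⁶ (9 − 3 = 6).
Configuration: t2g^6 e_g^0.
The orbital stabilization is -2.4Δ_oct = -2.4 × 18030 = -43272 cm⁻¹.
Pairing penalty: 3 pairs vs 1 in the high-spin reference → 2 extra × P = 33900 cm⁻¹.
Combining: -43272 + 33900 = -9372 cm⁻¹.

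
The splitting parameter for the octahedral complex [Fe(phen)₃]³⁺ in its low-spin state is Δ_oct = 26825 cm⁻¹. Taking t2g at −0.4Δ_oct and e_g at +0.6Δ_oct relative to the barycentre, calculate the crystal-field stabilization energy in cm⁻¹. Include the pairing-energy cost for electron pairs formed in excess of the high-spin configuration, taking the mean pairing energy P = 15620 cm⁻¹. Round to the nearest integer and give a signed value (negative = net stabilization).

phen is neutral, so the +3 overall charge sits on Fe: oxidation state +3.
Fe is in group 8, so Fe³⁺ is d⁵ (8 − 3 = 5).
Configuration: t2g^5 e_g^0.
CFSE(orbital) = 5×(-0.4Δ_oct) + 0×(0.6Δ_oct) = -2.0Δ_oct; with Δ_oct = 26825 cm⁻¹ that is -53650 cm⁻¹.
Relative to high-spin t2g^3 e_g^2 (0 paired), the low-spin configuration has 2 additional pairs, contributing +2 × 15620 = +31240 cm⁻¹.
Net CFSE = -53650 + 31240 = -22410 cm⁻¹.

-22410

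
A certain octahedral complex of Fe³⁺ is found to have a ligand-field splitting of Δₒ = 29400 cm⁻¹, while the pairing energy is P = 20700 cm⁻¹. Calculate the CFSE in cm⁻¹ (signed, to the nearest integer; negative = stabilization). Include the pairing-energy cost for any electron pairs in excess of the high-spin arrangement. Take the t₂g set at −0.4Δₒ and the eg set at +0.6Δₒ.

-17400

Fe³⁺: group 8, so d-count = 8 − 3 = 5.
Here Δₒ > P (29400 > 20700), so the low-spin state is favoured.
Filling d⁵ accordingly: t₂g⁵ eg⁰.
Orbital CFSE = -2.0Δₒ = -2.0 × 29400 = -58800 cm⁻¹.
Excess pairs vs high-spin: 2 − 0 = 2; pairing cost = +41400 cm⁻¹.
Net CFSE = -58800 + 41400 = -17400 cm⁻¹.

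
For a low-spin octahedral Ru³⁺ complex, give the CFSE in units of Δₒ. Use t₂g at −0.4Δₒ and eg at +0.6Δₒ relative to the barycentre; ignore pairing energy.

Ru sits in group 8; removing 3 electrons leaves Ru³⁺ with 8 − 3 = 5 d electrons.
Configuration: t₂g⁵ eg⁰.
CFSE = 5(-0.4Δₒ) + 0(0.6Δₒ) = -2.0Δₒ + 0.0Δₒ = -2.0Δₒ.

-2.0 Δₒ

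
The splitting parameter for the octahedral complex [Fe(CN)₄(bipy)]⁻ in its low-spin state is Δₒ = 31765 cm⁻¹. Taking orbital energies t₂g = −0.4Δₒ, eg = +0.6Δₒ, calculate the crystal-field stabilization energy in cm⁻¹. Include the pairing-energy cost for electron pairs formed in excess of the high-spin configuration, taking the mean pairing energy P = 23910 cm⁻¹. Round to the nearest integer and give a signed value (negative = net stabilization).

-15710

Ligand charges: 4×(-1) from CN⁻ and 1×(+0) from bipy sum to -4; with overall charge -1, Fe is +3.
Fe is in group 8, so Fe³⁺ is d⁵ (8 − 3 = 5).
Electron filling gives t₂g⁵ eg⁰.
Orbital CFSE = 5(-0.4) + 0(0.6) = -2.0Δₒ = -2.0 × 31765 = -63530 cm⁻¹.
Pairing penalty: 2 pairs vs 0 in the high-spin reference → 2 extra × P = 47820 cm⁻¹.
Combining: -63530 + 47820 = -15710 cm⁻¹.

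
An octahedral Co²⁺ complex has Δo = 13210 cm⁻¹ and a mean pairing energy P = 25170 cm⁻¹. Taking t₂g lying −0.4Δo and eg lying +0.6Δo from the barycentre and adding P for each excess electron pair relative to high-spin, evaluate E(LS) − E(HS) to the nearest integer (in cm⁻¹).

11960

Co sits in group 9; removing 2 electrons leaves Co²⁺ with 9 − 2 = 7 d electrons.
In the high-spin limit (t₂g⁵ eg²) the orbital term is -0.8Δo = -10568 cm⁻¹, with no excess pairing.
Low-spin t₂g⁶ eg¹ gives -1.8Δo = -23778 cm⁻¹, but forming 1 extra pair costs 1P = 25170 cm⁻¹, so E(LS) = -23778 + 25170 = 1392 cm⁻¹.
Thus E(LS) − E(HS) = 11960 cm⁻¹.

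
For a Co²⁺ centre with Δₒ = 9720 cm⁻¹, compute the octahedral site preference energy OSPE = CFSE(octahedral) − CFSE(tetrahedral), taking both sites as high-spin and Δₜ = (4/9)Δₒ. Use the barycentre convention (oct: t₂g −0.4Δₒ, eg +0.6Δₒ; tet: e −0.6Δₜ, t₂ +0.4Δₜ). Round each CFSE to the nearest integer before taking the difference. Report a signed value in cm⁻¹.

-2592

Co²⁺: group 9, so d-count = 9 − 2 = 7.
Octahedral (high-spin): t₂g⁵ eg², CFSE = 5(−0.4) + 2(+0.6) = -0.8Δₒ = -0.8 × 9720 = -7776 cm⁻¹.
Tetrahedral: e⁴ t₂³, CFSE = 4(−0.6) + 3(+0.4) = -1.2Δₜ = -1.2 × (4/9) × 9720 = -5184 cm⁻¹.
OSPE = -7776 − (-5184) = -2592 cm⁻¹.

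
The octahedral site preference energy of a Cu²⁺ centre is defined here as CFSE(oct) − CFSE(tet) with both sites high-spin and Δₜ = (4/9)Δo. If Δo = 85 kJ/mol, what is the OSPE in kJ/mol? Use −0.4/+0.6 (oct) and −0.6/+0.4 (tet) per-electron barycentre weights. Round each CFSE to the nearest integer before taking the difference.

-36

Group 11 minus oxidation state +2 gives a d⁹ configuration for Cu²⁺.
In an octahedral site d⁹ (HS) is t₂g⁶ eg³, giving CFSE(oct) = -0.6Δo = -51 kJ/mol.
Tetrahedral e⁴ t₂⁵ gives -0.4Δₜ = -0.4 × (4/9) × 85 = -15 kJ/mol.
Subtracting, OSPE = -51 − (-15) = -36 kJ/mol.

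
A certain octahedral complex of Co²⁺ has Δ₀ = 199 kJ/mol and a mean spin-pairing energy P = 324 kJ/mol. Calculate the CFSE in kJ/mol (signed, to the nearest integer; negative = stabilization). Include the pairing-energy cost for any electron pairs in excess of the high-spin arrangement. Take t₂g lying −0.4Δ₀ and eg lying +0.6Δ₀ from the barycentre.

-159

Group 9 minus oxidation state +2 gives a d⁷ configuration for Co²⁺.
Here Δ₀ < P (199 < 324), so the high-spin state is favoured.
Configuration: t₂g⁵ eg².
Orbital CFSE = -0.8Δ₀ = -0.8 × 199 = -159 kJ/mol.
High-spin has no excess pairs, so no pairing correction applies.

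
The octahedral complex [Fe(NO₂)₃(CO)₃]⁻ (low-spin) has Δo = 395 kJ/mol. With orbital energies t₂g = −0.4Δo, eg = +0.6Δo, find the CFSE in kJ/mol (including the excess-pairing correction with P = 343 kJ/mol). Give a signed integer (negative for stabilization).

-262

Ligand charges: 3×(-1) from NO₂⁻ and 3×(+0) from CO sum to -3; with overall charge -1, Fe is +2.
Fe sits in group 8; removing 2 electrons leaves Fe²⁺ with 8 − 2 = 6 d electrons.
Configuration: t₂g⁶ eg⁰.
Orbital CFSE = 6(-0.4) + 0(0.6) = -2.4Δo = -2.4 × 395 = -948 kJ/mol.
Relative to high-spin t₂g⁴ eg² (1 paired), the low-spin configuration has 2 additional pairs, contributing +2 × 343 = +686 kJ/mol.
Combining: -948 + 686 = -262 kJ/mol.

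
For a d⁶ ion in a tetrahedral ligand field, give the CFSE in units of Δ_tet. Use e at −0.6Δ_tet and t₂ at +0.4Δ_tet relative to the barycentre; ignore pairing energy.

Tetrahedral fields are weak (Δₜ ≈ 4/9 Δₒ), so electrons fill high-spin.
Configuration: e³ t₂³.
CFSE = 3(-0.6Δ_tet) + 3(0.4Δ_tet) = -1.8Δ_tet + 1.2Δ_tet = -0.6Δ_tet.

-0.6 Δ_tet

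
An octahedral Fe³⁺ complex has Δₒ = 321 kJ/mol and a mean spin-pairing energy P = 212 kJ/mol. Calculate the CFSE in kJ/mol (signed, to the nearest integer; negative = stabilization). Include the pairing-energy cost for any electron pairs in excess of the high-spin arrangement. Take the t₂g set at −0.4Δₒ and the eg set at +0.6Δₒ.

-218

Fe sits in group 8; removing 3 electrons leaves Fe³⁺ with 8 − 3 = 5 d electrons.
With Δₒ > P the complex is low-spin.
Configuration: t₂g⁵ eg⁰.
Orbital CFSE = -2.0Δₒ = -2.0 × 321 = -642 kJ/mol.
Excess pairs vs high-spin: 2 − 0 = 2; pairing cost = +424 kJ/mol.
Net CFSE = -642 + 424 = -218 kJ/mol.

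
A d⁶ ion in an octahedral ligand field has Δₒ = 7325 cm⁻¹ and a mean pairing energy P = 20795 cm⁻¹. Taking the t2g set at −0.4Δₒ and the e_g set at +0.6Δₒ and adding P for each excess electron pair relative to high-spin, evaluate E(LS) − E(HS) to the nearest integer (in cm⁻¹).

26940

In the high-spin limit (t2g^4 e_g^2) the orbital term is -0.4Δₒ = -2930 cm⁻¹, with no excess pairing.
Low-spin t2g^6 e_g^0 gives -2.4Δₒ = -17580 cm⁻¹, but forming 2 extra pairs costs 2P = 41590 cm⁻¹, so E(LS) = -17580 + 41590 = 24010 cm⁻¹.
Thus E(LS) − E(HS) = 26940 cm⁻¹.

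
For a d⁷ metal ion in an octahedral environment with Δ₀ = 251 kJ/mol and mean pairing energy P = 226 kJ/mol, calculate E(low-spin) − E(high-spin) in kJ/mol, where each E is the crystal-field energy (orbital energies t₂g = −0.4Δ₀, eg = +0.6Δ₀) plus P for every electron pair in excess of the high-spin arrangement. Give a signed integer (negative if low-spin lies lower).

-25

High-spin d⁷ fills as t₂g⁵ eg² with CFSE 5(−0.4) + 2(+0.6) = -0.8Δ₀ = -201 kJ/mol.
Low-spin t₂g⁶ eg¹ gives -1.8Δ₀ = -452 kJ/mol, but forming 1 extra pair costs 1P = 226 kJ/mol, so E(LS) = -452 + 226 = -226 kJ/mol.
E(LS) − E(HS) = -226 − (-201) = -25 kJ/mol.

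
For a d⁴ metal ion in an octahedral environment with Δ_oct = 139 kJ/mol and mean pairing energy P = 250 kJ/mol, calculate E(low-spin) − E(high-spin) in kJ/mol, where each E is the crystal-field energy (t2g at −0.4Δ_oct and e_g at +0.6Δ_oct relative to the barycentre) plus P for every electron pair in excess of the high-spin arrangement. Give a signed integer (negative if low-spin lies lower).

111

High-spin: t2g^3 e_g^1, CFSE = -0.6Δ_oct = -83 kJ/mol.
Low-spin: t2g^4 e_g^0, orbital CFSE = -1.6Δ_oct = -222 kJ/mol; plus 1 excess pair × P = +250 kJ/mol; total 28 kJ/mol.
Thus E(LS) − E(HS) = 111 kJ/mol.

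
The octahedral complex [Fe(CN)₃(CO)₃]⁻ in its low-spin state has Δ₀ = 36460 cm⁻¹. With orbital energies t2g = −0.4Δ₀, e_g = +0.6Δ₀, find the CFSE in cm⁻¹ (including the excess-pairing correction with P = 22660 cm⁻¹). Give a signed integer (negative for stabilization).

Ligand charges: 3×(-1) from CN⁻ and 3×(+0) from CO sum to -3; with overall charge -1, Fe is +2.
Fe²⁺: group 8, so d-count = 8 − 2 = 6.
The d⁶ electrons fill as t2g^6 e_g^0.
CFSE(orbital) = 6×(-0.4Δ₀) + 0×(0.6Δ₀) = -2.4Δ₀; with Δ₀ = 36460 cm⁻¹ that is -87504 cm⁻¹.
Pairing penalty: 3 pairs vs 1 in the high-spin reference → 2 extra × P = 45320 cm⁻¹.
Overall CFSE = -87504 + 45320 = -42184 cm⁻¹.

-42184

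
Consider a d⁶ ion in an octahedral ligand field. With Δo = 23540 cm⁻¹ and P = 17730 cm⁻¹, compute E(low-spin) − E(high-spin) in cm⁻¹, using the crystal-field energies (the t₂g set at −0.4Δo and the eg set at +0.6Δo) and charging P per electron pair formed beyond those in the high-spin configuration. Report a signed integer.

High-spin d⁶ fills as t₂g⁴ eg² with CFSE 4(−0.4) + 2(+0.6) = -0.4Δo = -9416 cm⁻¹.
For low-spin the configuration is t₂g⁶ eg⁰: orbital energy -2.4 × 23540 = -56496 cm⁻¹, and 2 additional pairs relative to high-spin add 35460 cm⁻¹, giving -21036 cm⁻¹.
Thus E(LS) − E(HS) = -11620 cm⁻¹.

-11620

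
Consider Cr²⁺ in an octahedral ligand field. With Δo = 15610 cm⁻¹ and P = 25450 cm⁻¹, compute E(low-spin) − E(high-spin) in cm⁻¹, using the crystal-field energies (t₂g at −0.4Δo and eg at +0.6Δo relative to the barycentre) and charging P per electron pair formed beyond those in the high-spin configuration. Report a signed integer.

Group 6 minus oxidation state +2 gives a d⁴ configuration for Cr²⁺.
In the high-spin limit (t₂g³ eg¹) the orbital term is -0.6Δo = -9366 cm⁻¹, with no excess pairing.
Low-spin: t₂g⁴ eg⁰, orbital CFSE = -1.6Δo = -24976 cm⁻¹; plus 1 excess pair × P = +25450 cm⁻¹; total 474 cm⁻¹.
Thus E(LS) − E(HS) = 9840 cm⁻¹.

9840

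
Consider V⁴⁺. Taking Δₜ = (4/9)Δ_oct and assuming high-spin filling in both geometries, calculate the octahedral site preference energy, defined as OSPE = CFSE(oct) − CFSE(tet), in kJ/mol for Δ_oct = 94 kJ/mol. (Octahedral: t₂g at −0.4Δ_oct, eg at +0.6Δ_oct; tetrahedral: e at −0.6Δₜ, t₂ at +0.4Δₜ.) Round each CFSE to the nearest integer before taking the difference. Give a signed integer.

-13

V⁴⁺: group 5, so d-count = 5 − 4 = 1.
Octahedral high-spin t₂g¹ eg⁰: CFSE = -0.4 × 94 = -38 kJ/mol.
Tetrahedral e¹ t₂⁰ gives -0.6Δₜ = -0.6 × (4/9) × 94 = -25 kJ/mol.
OSPE = -38 − (-25) = -13 kJ/mol.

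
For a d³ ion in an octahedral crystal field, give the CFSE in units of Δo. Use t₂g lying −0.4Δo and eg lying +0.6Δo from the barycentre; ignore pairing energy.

Configuration: t₂g³ eg⁰.
CFSE = 3(-0.4Δo) + 0(0.6Δo) = -1.2Δo + 0.0Δo = -1.2Δo.

-1.2 Δo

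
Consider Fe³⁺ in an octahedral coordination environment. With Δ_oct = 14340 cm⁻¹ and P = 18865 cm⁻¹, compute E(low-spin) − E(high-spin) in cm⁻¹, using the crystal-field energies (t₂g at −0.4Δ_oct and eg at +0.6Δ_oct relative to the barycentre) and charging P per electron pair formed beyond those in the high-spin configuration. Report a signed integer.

9050

Fe³⁺: group 8, so d-count = 8 − 3 = 5.
In the high-spin limit (t₂g³ eg²) the orbital term is 0.0Δ_oct = 0 cm⁻¹, with no excess pairing.
For low-spin the configuration is t₂g⁵ eg⁰: orbital energy -2.0 × 14340 = -28680 cm⁻¹, and 2 additional pairs relative to high-spin add 37730 cm⁻¹, giving 9050 cm⁻¹.
Thus E(LS) − E(HS) = 9050 cm⁻¹.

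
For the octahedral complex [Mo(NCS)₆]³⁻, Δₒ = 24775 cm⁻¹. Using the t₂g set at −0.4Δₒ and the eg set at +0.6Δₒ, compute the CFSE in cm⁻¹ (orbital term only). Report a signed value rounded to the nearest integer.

-29730

Each NCS⁻ contributes -1; 6 × (-1) = -6. With overall charge -3, Mo is in the +3 oxidation state.
Group 6 minus oxidation state +3 gives a d³ configuration for Mo³⁺.
The d³ electrons fill as t₂g³ eg⁰.
CFSE(orbital) = 3×(-0.4Δₒ) + 0×(0.6Δₒ) = -1.2Δₒ; with Δₒ = 24775 cm⁻¹ that is -29730 cm⁻¹.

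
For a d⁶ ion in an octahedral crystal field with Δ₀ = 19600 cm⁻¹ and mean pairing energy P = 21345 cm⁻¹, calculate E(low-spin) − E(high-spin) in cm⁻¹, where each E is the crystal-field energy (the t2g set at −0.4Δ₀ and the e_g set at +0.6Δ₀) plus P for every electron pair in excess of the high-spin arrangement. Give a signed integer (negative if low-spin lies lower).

3490

High-spin: t2g^4 e_g^2, CFSE = -0.4Δ₀ = -7840 cm⁻¹.
Low-spin t2g^6 e_g^0 gives -2.4Δ₀ = -47040 cm⁻¹, but forming 2 extra pairs costs 2P = 42690 cm⁻¹, so E(LS) = -47040 + 42690 = -4350 cm⁻¹.
E(LS) − E(HS) = -4350 − (-7840) = 3490 cm⁻¹.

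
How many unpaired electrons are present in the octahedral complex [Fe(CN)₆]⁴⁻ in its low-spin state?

Each CN⁻ contributes -1; 6 × (-1) = -6. With overall charge -4, Fe is in the +2 oxidation state.
Group 8 minus oxidation state +2 gives a d⁶ configuration for Fe²⁺.
Configuration: t2g^6 e_g^0, giving 0 unpaired electrons.

0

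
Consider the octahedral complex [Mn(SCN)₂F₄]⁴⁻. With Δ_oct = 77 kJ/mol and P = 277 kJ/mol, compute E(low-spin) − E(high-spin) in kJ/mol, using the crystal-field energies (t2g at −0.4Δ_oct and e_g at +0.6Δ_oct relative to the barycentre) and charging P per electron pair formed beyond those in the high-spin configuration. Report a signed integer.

400

Ligand charges: 2×(-1) from SCN⁻ and 4×(-1) from F⁻ sum to -6; with overall charge -4, Mn is +2.
Mn sits in group 7; removing 2 electrons leaves Mn²⁺ with 7 − 2 = 5 d electrons.
High-spin d⁵ fills as t2g^3 e_g^2 with CFSE 3(−0.4) + 2(+0.6) = 0.0Δ_oct = 0 kJ/mol.
Low-spin t2g^5 e_g^0 gives -2.0Δ_oct = -154 kJ/mol, but forming 2 extra pairs costs 2P = 554 kJ/mol, so E(LS) = -154 + 554 = 400 kJ/mol.
The difference is 400 − (0) = 400 kJ/mol, so high-spin lies lower.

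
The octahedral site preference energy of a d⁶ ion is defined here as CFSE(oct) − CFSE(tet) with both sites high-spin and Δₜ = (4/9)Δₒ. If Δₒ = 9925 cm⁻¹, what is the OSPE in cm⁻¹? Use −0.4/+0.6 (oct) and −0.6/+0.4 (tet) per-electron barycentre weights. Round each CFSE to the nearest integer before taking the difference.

Octahedral high-spin t2g^4 e_g^2: CFSE = -0.4 × 9925 = -3970 cm⁻¹.
Tetrahedral e^3 t2^3 gives -0.6Δₜ = -0.6 × (4/9) × 9925 = -2647 cm⁻¹.
Subtracting, OSPE = -3970 − (-2647) = -1323 cm⁻¹.

-1323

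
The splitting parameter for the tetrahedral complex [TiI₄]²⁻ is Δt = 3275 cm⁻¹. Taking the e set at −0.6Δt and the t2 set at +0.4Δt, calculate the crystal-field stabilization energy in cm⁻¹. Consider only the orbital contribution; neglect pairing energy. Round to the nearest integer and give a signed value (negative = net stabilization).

-3930

Each I⁻ contributes -1; 4 × (-1) = -4. With overall charge -2, Ti is in the +2 oxidation state.
Group 4 minus oxidation state +2 gives a d² configuration for Ti²⁺.
With tetrahedral geometry the complex is necessarily high-spin.
Electron filling gives e^2 t2^0.
The orbital stabilization is -1.2Δt = -1.2 × 3275 = -3930 cm⁻¹.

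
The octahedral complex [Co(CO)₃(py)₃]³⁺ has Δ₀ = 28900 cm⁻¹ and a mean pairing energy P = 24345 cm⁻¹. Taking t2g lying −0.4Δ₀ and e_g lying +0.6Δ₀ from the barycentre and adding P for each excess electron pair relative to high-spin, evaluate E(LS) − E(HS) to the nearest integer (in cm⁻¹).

-9110

Ligand charges: 3×(+0) from CO and 3×(+0) from py sum to +0; with overall charge +3, Co is +3.
Co sits in group 9; removing 3 electrons leaves Co³⁺ with 9 − 3 = 6 d electrons.
In the high-spin limit (t2g^4 e_g^2) the orbital term is -0.4Δ₀ = -11560 cm⁻¹, with no excess pairing.
Low-spin t2g^6 e_g^0 gives -2.4Δ₀ = -69360 cm⁻¹, but forming 2 extra pairs costs 2P = 48690 cm⁻¹, so E(LS) = -69360 + 48690 = -20670 cm⁻¹.
E(LS) − E(HS) = -20670 − (-11560) = -9110 cm⁻¹.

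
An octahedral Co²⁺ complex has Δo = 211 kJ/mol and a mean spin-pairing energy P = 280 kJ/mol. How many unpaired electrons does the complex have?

3

Co²⁺: group 9, so d-count = 9 − 2 = 7.
Δo < P, so pairing is avoided: the ground state is high-spin.
That gives t₂g⁵ eg².
Unpaired electrons: 3.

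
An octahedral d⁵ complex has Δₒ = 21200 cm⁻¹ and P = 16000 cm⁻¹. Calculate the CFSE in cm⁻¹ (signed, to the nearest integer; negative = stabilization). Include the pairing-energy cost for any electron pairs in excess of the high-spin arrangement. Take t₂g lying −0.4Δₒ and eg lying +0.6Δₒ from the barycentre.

-10400

With Δₒ > P the complex is low-spin.
Configuration: t₂g⁵ eg⁰.
Orbital CFSE = -2.0Δₒ = -2.0 × 21200 = -42400 cm⁻¹.
Excess pairs vs high-spin: 2 − 0 = 2; pairing cost = +32000 cm⁻¹.
Net CFSE = -42400 + 32000 = -10400 cm⁻¹.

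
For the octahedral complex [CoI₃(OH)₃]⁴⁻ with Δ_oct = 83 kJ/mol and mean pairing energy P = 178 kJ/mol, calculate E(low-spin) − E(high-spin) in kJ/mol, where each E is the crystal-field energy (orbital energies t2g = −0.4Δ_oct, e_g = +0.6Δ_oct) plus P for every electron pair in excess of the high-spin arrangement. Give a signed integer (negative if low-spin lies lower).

95

Ligand charges: 3×(-1) from I⁻ and 3×(-1) from OH⁻ sum to -6; with overall charge -4, Co is +2.
Co sits in group 9; removing 2 electrons leaves Co²⁺ with 9 − 2 = 7 d electrons.
High-spin: t2g^5 e_g^2, CFSE = -0.8Δ_oct = -66 kJ/mol.
Low-spin t2g^6 e_g^1 gives -1.8Δ_oct = -149 kJ/mol, but forming 1 extra pair costs 1P = 178 kJ/mol, so E(LS) = -149 + 178 = 29 kJ/mol.
The difference is 29 − (-66) = 95 kJ/mol, so high-spin lies lower.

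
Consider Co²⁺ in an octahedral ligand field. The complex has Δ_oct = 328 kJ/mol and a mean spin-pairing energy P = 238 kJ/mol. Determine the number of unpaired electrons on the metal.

1

Co sits in group 9; removing 2 electrons leaves Co²⁺ with 9 − 2 = 7 d electrons.
Since Δ_oct = 328 kJ/mol > P = 238 kJ/mol, the complex adopts the low-spin configuration.
Filling d⁷ accordingly: t₂g⁶ eg¹.
Unpaired electrons: 1.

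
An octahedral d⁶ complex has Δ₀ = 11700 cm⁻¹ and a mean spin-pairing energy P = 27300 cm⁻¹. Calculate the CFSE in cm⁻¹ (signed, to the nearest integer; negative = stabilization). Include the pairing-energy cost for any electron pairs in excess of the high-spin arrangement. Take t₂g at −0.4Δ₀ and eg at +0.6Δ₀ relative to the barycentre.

Here Δ₀ < P (11700 < 27300), so the high-spin state is favoured.
Configuration: t₂g⁴ eg².
Orbital CFSE = -0.4Δ₀ = -0.4 × 11700 = -4680 cm⁻¹.
High-spin has no excess pairs, so no pairing correction applies.

-4680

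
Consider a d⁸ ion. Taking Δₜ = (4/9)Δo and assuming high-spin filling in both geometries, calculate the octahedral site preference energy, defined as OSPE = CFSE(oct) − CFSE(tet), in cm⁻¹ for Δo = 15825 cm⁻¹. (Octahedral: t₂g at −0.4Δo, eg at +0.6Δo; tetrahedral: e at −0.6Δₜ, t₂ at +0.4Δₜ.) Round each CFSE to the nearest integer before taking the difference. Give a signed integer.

Octahedral (high-spin): t₂g⁶ eg², CFSE = 6(−0.4) + 2(+0.6) = -1.2Δo = -1.2 × 15825 = -18990 cm⁻¹.
In a tetrahedral site the filling is e⁴ t₂⁴: CFSE(tet) = -0.8Δₜ = -0.8 × (4/9)(15825) = -5627 cm⁻¹.
Subtracting, OSPE = -18990 − (-5627) = -13363 cm⁻¹.

-13363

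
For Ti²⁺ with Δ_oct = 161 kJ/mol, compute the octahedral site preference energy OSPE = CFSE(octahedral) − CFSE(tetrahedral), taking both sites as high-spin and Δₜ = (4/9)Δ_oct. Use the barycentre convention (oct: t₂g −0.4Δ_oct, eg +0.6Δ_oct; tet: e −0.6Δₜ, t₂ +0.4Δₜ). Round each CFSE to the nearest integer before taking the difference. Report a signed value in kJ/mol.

Ti sits in group 4; removing 2 electrons leaves Ti²⁺ with 4 − 2 = 2 d electrons.
Octahedral high-spin t2g^2 e_g^0: CFSE = -0.8 × 161 = -129 kJ/mol.
Tetrahedral e^2 t2^0 gives -1.2Δₜ = -1.2 × (4/9) × 161 = -86 kJ/mol.
OSPE = -129 − (-86) = -43 kJ/mol.

-43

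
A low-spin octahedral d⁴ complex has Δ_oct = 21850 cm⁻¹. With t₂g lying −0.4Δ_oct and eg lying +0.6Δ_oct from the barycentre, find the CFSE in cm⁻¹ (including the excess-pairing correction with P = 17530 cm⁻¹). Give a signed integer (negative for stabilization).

-17430

The d⁴ electrons fill as t₂g⁴ eg⁰.
The orbital stabilization is -1.6Δ_oct = -1.6 × 21850 = -34960 cm⁻¹.
High-spin d⁴ would be t₂g³ eg¹ with 0 pairs; low-spin has 1, so 1 excess pair costs +1P = +17530 cm⁻¹.
Overall CFSE = -34960 + 17530 = -17430 cm⁻¹.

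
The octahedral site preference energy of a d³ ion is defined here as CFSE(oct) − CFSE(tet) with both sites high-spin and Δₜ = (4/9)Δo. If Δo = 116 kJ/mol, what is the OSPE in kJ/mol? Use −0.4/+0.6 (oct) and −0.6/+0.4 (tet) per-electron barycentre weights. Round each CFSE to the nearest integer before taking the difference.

-98

Octahedral (high-spin): t2g^3 e_g^0, CFSE = 3(−0.4) + 0(+0.6) = -1.2Δo = -1.2 × 116 = -139 kJ/mol.
In a tetrahedral site the filling is e^2 t2^1: CFSE(tet) = -0.8Δₜ = -0.8 × (4/9)(116) = -41 kJ/mol.
OSPE = -139 − (-41) = -98 kJ/mol.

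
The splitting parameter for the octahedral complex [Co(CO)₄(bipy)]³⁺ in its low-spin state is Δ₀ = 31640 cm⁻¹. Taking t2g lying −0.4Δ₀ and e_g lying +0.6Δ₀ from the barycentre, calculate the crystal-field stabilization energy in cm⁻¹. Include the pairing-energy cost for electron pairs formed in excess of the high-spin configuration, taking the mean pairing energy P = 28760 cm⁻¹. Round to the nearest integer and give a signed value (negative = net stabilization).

Ligand charges: 4×(+0) from CO and 1×(+0) from bipy sum to +0; with overall charge +3, Co is +3.
Co is in group 9, so Co³⁺ is d⁶ (9 − 3 = 6).
Electron filling gives t2g^6 e_g^0.
The orbital stabilization is -2.4Δ₀ = -2.4 × 31640 = -75936 cm⁻¹.
Pairing penalty: 3 pairs vs 1 in the high-spin reference → 2 extra × P = 57520 cm⁻¹.
Net CFSE = -75936 + 57520 = -18416 cm⁻¹.

-18416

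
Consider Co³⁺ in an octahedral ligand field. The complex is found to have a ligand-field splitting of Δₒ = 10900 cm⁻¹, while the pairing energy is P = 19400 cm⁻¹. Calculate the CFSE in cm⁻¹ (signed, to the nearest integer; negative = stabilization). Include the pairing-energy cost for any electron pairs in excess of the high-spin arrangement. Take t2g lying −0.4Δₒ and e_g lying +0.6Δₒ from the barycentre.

-4360

Co³⁺: group 9, so d-count = 9 − 3 = 6.
Since Δₒ = 10900 cm⁻¹ < P = 19400 cm⁻¹, the complex adopts the high-spin configuration.
Filling d⁶ accordingly: t2g^4 e_g^2.
Orbital CFSE = -0.4Δₒ = -0.4 × 10900 = -4360 cm⁻¹.
High-spin has no excess pairs, so no pairing correction applies.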